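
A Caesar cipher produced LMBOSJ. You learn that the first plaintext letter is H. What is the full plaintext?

HIXKOF

From the crib: L(11)−H(7)=4, so the shift is 4.
Subtract 4 from each ciphertext letter:
L(11): 11−4=7 → H
M(12): 12−4=8 → I
B(1): 1−4=-3≡23 → X
O(14): 14−4=10 → K
S(18): 18−4=14 → O
J(9): 9−4=5 → F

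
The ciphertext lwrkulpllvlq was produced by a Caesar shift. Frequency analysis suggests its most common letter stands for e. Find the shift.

7

The most frequent ciphertext letter is l (appears 5 times).
l is position 11; e is position 4.
Shift = 7.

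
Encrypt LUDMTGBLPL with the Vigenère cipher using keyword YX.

Repeat the key across the message: YXYXYXYXYX
L(11)+Y(24): 35≡9 → J
U(20)+X(23): 43≡17 → R
D(3)+Y(24): 27≡1 → B
M(12)+X(23): 35≡9 → J
T(19)+Y(24): 43≡17 → R
G(6)+X(23): 29≡3 → D
B(1)+Y(24): 25 → Z
L(11)+X(23): 34≡8 → I
P(15)+Y(24): 39≡13 → N
L(11)+X(23): 34≡8 → I

JRBJRDZINI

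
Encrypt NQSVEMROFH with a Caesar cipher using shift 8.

N(13): 13+8=21 → V
Q(16): 16+8=24 → Y
S(18): 18+8=26≡0 → A
V(21): 21+8=29≡3 → D
E(4): 4+8=12 → M
M(12): 12+8=20 → U
R(17): 17+8=25 → Z
O(14): 14+8=22 → W
F(5): 5+8=13 → N
H(7): 7+8=15 → P

VYADMUZWNP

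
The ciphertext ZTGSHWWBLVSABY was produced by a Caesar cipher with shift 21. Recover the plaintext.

Z(25): 25−21=4 → E
T(19): 19−21=-2≡24 → Y
G(6): 6−21=-15≡11 → L
S(18): 18−21=-3≡23 → X
H(7): 7−21=-14≡12 → M
W(22): 22−21=1 → B
W(22): 22−21=1 → B
B(1): 1−21=-20≡6 → G
L(11): 11−21=-10≡16 → Q
V(21): 21−21=0 → A
S(18): 18−21=-3≡23 → X
A(0): 0−21=-21≡5 → F
B(1): 1−21=-20≡6 → G
Y(24): 24−21=3 → D

EYLXMBBGQAXFGD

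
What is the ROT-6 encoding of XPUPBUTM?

X(23): 23+6=29≡3 → D
P(15): 15+6=21 → V
U(20): 20+6=26≡0 → A
P(15): 15+6=21 → V
B(1): 1+6=7 → H
U(20): 20+6=26≡0 → A
T(19): 19+6=25 → Z
M(12): 12+6=18 → S

DVAVHAZS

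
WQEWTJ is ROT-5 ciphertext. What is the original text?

RLZROE

W(22): 22−5=17 → R
Q(16): 16−5=11 → L
E(4): 4−5=-1≡25 → Z
W(22): 22−5=17 → R
T(19): 19−5=14 → O
J(9): 9−5=4 → E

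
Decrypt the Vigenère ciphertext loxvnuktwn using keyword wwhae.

Repeat the key across the ciphertext: wwhaewwhae
l(11)−w(22): -11≡15 → p
o(14)−w(22): -8≡18 → s
x(23)−h(7): 16 → q
v(21)−a(0): 21 → v
n(13)−e(4): 9 → j
u(20)−w(22): -2≡24 → y
k(10)−w(22): -12≡14 → o
t(19)−h(7): 12 → m
w(22)−a(0): 22 → w
n(13)−e(4): 9 → j

psqvjyomwj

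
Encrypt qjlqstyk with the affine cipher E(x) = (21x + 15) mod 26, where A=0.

q(16): 21·16+15=351≡13 → n
j(9): 21·9+15=204≡22 → w
l(11): 21·11+15=246≡12 → m
q(16): 21·16+15=351≡13 → n
s(18): 21·18+15=393≡3 → d
t(19): 21·19+15=414≡24 → y
y(24): 21·24+15=519≡25 → z
k(10): 21·10+15=225≡17 → r

nwmndyzr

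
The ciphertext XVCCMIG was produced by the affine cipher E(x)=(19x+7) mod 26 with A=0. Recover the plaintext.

The inverse of 19 mod 26 is 11, since 19·11=209≡1. Apply D(y)=11·(y−7) mod 26:
X(23): 11·(23−7)=176≡20 → U
V(21): 11·(21−7)=154≡24 → Y
C(2): 11·(2−7)=-55≡23 → X
C(2): 11·(2−7)=-55≡23 → X
M(12): 11·(12−7)=55≡3 → D
I(8): 11·(8−7)=11 → L
G(6): 11·(6−7)=-11≡15 → P

UYXXDLP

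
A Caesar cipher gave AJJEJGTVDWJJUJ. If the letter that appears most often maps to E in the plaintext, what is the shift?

The most frequent ciphertext letter is J (appears 6 times).
J is position 9; E is position 4.
Shift = 5.

5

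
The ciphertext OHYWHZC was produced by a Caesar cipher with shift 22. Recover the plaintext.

SLCALDG

O(14): 14−22=-8≡18 → S
H(7): 7−22=-15≡11 → L
Y(24): 24−22=2 → C
W(22): 22−22=0 → A
H(7): 7−22=-15≡11 → L
Z(25): 25−22=3 → D
C(2): 2−22=-20≡6 → G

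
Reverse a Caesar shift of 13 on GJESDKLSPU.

G(6): 6−13=-7≡19 → T
J(9): 9−13=-4≡22 → W
E(4): 4−13=-9≡17 → R
S(18): 18−13=5 → F
D(3): 3−13=-10≡16 → Q
K(10): 10−13=-3≡23 → X
L(11): 11−13=-2≡24 → Y
S(18): 18−13=5 → F
P(15): 15−13=2 → C
U(20): 20−13=7 → H

TWRFQXYFCH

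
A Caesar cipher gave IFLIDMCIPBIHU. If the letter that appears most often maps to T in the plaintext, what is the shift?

15

The most frequent ciphertext letter is I (appears 4 times).
I is position 8; T is position 19.
Shift = -11≡15.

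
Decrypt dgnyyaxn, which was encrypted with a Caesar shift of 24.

d(3): 3−24=-21≡5 → f
g(6): 6−24=-18≡8 → i
n(13): 13−24=-11≡15 → p
y(24): 24−24=0 → a
y(24): 24−24=0 → a
a(0): 0−24=-24≡2 → c
x(23): 23−24=-1≡25 → z
n(13): 13−24=-11≡15 → p

fipaaczp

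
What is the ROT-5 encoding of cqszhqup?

c(2): 2+5=7 → h
q(16): 16+5=21 → v
s(18): 18+5=23 → x
z(25): 25+5=30≡4 → e
h(7): 7+5=12 → m
q(16): 16+5=21 → v
u(20): 20+5=25 → z
p(15): 15+5=20 → u

hvxemvzu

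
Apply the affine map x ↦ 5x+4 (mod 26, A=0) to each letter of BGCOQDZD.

B(1): 5·1+4=9 → J
G(6): 5·6+4=34≡8 → I
C(2): 5·2+4=14 → O
O(14): 5·14+4=74≡22 → W
Q(16): 5·16+4=84≡6 → G
D(3): 5·3+4=19 → T
Z(25): 5·25+4=129≡25 → Z
D(3): 5·3+4=19 → T

JIOWGTZT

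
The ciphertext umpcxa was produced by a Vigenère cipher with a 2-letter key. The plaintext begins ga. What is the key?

Subtract each crib letter from the matching ciphertext letter (mod 26):
u(20)−g(6)=14 → o
m(12)−a(0)=12 → m

om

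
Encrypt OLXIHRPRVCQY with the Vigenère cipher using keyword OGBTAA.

CRYBHRDXWVQY

Repeat the key across the message: OGBTAAOGBTAA
O(14)+O(14): 28≡2 → C
L(11)+G(6): 17 → R
X(23)+B(1): 24 → Y
I(8)+T(19): 27≡1 → B
H(7)+A(0): 7 → H
R(17)+A(0): 17 → R
P(15)+O(14): 29≡3 → D
R(17)+G(6): 23 → X
V(21)+B(1): 22 → W
C(2)+T(19): 21 → V
Q(16)+A(0): 16 → Q
Y(24)+A(0): 24 → Y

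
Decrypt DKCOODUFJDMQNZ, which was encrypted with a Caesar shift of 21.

IPHTTIZKOIRVSE

D(3): 3−21=-18≡8 → I
K(10): 10−21=-11≡15 → P
C(2): 2−21=-19≡7 → H
O(14): 14−21=-7≡19 → T
O(14): 14−21=-7≡19 → T
D(3): 3−21=-18≡8 → I
U(20): 20−21=-1≡25 → Z
F(5): 5−21=-16≡10 → K
J(9): 9−21=-12≡14 → O
D(3): 3−21=-18≡8 → I
M(12): 12−21=-9≡17 → R
Q(16): 16−21=-5≡21 → V
N(13): 13−21=-8≡18 → S
Z(25): 25−21=4 → E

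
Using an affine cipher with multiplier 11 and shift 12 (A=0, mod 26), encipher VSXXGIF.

V(21): 11·21+12=243≡9 → J
S(18): 11·18+12=210≡2 → C
X(23): 11·23+12=265≡5 → F
X(23): 11·23+12=265≡5 → F
G(6): 11·6+12=78≡0 → A
I(8): 11·8+12=100≡22 → W
F(5): 11·5+12=67≡15 → P

JCFFAWP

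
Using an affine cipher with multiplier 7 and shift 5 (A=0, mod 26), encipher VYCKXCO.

WRTXKTZ

V(21): 7·21+5=152≡22 → W
Y(24): 7·24+5=173≡17 → R
C(2): 7·2+5=19 → T
K(10): 7·10+5=75≡23 → X
X(23): 7·23+5=166≡10 → K
C(2): 7·2+5=19 → T
O(14): 7·14+5=103≡25 → Z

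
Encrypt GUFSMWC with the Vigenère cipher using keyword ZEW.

Repeat the key across the message: ZEWZEWZ
G(6)+Z(25): 31≡5 → F
U(20)+E(4): 24 → Y
F(5)+W(22): 27≡1 → B
S(18)+Z(25): 43≡17 → R
M(12)+E(4): 16 → Q
W(22)+W(22): 44≡18 → S
C(2)+Z(25): 27≡1 → B

FYBRQSB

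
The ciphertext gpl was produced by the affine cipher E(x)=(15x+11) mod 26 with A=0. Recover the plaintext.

The inverse of 15 mod 26 is 7, since 15·7=105≡1. Apply D(y)=7·(y−11) mod 26:
g(6): 7·(6−11)=-35≡17 → r
p(15): 7·(15−11)=28≡2 → c
l(11): 7·(11−11)=0 → a

rca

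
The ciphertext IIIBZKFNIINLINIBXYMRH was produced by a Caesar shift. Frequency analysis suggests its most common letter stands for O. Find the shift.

20

The most frequent ciphertext letter is I (appears 7 times).
I is position 8; O is position 14.
Shift = -6≡20.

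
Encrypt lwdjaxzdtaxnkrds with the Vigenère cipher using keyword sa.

Repeat the key across the message: sasasasasasasasa
l(11)+s(18): 29≡3 → d
w(22)+a(0): 22 → w
d(3)+s(18): 21 → v
j(9)+a(0): 9 → j
a(0)+s(18): 18 → s
x(23)+a(0): 23 → x
z(25)+s(18): 43≡17 → r
d(3)+a(0): 3 → d
t(19)+s(18): 37≡11 → l
a(0)+a(0): 0 → a
x(23)+s(18): 41≡15 → p
n(13)+a(0): 13 → n
k(10)+s(18): 28≡2 → c
r(17)+a(0): 17 → r
d(3)+s(18): 21 → v
s(18)+a(0): 18 → s

dwvjsxrdlapncrvs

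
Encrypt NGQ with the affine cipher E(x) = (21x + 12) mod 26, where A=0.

N(13): 21·13+12=285≡25 → Z
G(6): 21·6+12=138≡8 → I
Q(16): 21·16+12=348≡10 → K

ZIK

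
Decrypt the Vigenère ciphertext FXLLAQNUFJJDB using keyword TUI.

Repeat the key across the ciphertext: TUITUITUITUIT
F(5)−T(19): -14≡12 → M
X(23)−U(20): 3 → D
L(11)−I(8): 3 → D
L(11)−T(19): -8≡18 → S
A(0)−U(20): -20≡6 → G
Q(16)−I(8): 8 → I
N(13)−T(19): -6≡20 → U
U(20)−U(20): 0 → A
F(5)−I(8): -3≡23 → X
J(9)−T(19): -10≡16 → Q
J(9)−U(20): -11≡15 → P
D(3)−I(8): -5≡21 → V
B(1)−T(19): -18≡8 → I

MDDSGIUAXQPVI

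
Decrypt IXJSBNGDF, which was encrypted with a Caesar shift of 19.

PEQZIUNKM

I(8): 8−19=-11≡15 → P
X(23): 23−19=4 → E
J(9): 9−19=-10≡16 → Q
S(18): 18−19=-1≡25 → Z
B(1): 1−19=-18≡8 → I
N(13): 13−19=-6≡20 → U
G(6): 6−19=-13≡13 → N
D(3): 3−19=-16≡10 → K
F(5): 5−19=-14≡12 → M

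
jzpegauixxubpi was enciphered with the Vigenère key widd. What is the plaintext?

nrmbksrfbpryta

Repeat the key across the ciphertext: widdwiddwiddwi
j(9)−w(22): -13≡13 → n
z(25)−i(8): 17 → r
p(15)−d(3): 12 → m
e(4)−d(3): 1 → b
g(6)−w(22): -16≡10 → k
a(0)−i(8): -8≡18 → s
u(20)−d(3): 17 → r
i(8)−d(3): 5 → f
x(23)−w(22): 1 → b
x(23)−i(8): 15 → p
u(20)−d(3): 17 → r
b(1)−d(3): -2≡24 → y
p(15)−w(22): -7≡19 → t
i(8)−i(8): 0 → a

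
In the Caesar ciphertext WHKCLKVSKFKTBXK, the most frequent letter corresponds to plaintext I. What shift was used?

The most frequent ciphertext letter is K (appears 5 times).
K is position 10; I is position 8.
Shift = 2.

2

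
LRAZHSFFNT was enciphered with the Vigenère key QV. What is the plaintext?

Repeat the key across the ciphertext: QVQVQVQVQV
L(11)−Q(16): -5≡21 → V
R(17)−V(21): -4≡22 → W
A(0)−Q(16): -16≡10 → K
Z(25)−V(21): 4 → E
H(7)−Q(16): -9≡17 → R
S(18)−V(21): -3≡23 → X
F(5)−Q(16): -11≡15 → P
F(5)−V(21): -16≡10 → K
N(13)−Q(16): -3≡23 → X
T(19)−V(21): -2≡24 → Y

VWKERXPKXY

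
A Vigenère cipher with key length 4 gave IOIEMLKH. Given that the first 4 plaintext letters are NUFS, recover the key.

VUDM

Subtract each crib letter from the matching ciphertext letter (mod 26):
I(8)−N(13)=-5≡21 → V
O(14)−U(20)=-6≡20 → U
I(8)−F(5)=3 → D
E(4)−S(18)=-14≡12 → M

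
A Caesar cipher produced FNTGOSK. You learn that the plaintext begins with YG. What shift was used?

From the crib: F(5)−Y(24)=-19≡7, so the shift is 7.

7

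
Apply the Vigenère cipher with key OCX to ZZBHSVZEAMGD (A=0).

Repeat the key across the message: OCXOCXOCXOCX
Z(25)+O(14): 39≡13 → N
Z(25)+C(2): 27≡1 → B
B(1)+X(23): 24 → Y
H(7)+O(14): 21 → V
S(18)+C(2): 20 → U
V(21)+X(23): 44≡18 → S
Z(25)+O(14): 39≡13 → N
E(4)+C(2): 6 → G
A(0)+X(23): 23 → X
M(12)+O(14): 26≡0 → A
G(6)+C(2): 8 → I
D(3)+X(23): 26≡0 → A

NBYVUSNGXAIA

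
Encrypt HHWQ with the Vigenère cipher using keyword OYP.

VFLE

Repeat the key across the message: OYPO
H(7)+O(14): 21 → V
H(7)+Y(24): 31≡5 → F
W(22)+P(15): 37≡11 → L
Q(16)+O(14): 30≡4 → E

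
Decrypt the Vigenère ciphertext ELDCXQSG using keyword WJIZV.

ICVDCUJY

Repeat the key across the ciphertext: WJIZVWJI
E(4)−W(22): -18≡8 → I
L(11)−J(9): 2 → C
D(3)−I(8): -5≡21 → V
C(2)−Z(25): -23≡3 → D
X(23)−V(21): 2 → C
Q(16)−W(22): -6≡20 → U
S(18)−J(9): 9 → J
G(6)−I(8): -2≡24 → Y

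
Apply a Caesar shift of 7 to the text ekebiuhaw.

e(4): 4+7=11 → l
k(10): 10+7=17 → r
e(4): 4+7=11 → l
b(1): 1+7=8 → i
i(8): 8+7=15 → p
u(20): 20+7=27≡1 → b
h(7): 7+7=14 → o
a(0): 0+7=7 → h
w(22): 22+7=29≡3 → d

lrlipbohd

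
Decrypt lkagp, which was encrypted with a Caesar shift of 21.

qpflu

l(11): 11−21=-10≡16 → q
k(10): 10−21=-11≡15 → p
a(0): 0−21=-21≡5 → f
g(6): 6−21=-15≡11 → l
p(15): 15−21=-6≡20 → u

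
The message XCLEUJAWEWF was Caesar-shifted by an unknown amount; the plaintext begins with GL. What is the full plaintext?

GLUNDSJFNFO

From the crib: X(23)−G(6)=17, so the shift is 17.
Subtract 17 from each ciphertext letter:
X(23): 23−17=6 → G
C(2): 2−17=-15≡11 → L
L(11): 11−17=-6≡20 → U
E(4): 4−17=-13≡13 → N
U(20): 20−17=3 → D
J(9): 9−17=-8≡18 → S
A(0): 0−17=-17≡9 → J
W(22): 22−17=5 → F
E(4): 4−17=-13≡13 → N
W(22): 22−17=5 → F
F(5): 5−17=-12≡14 → O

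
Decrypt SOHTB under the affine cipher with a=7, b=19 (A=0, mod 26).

The inverse of 7 mod 26 is 15, since 7·15=105≡1. Apply D(y)=15·(y−19) mod 26:
S(18): 15·(18−19)=-15≡11 → L
O(14): 15·(14−19)=-75≡3 → D
H(7): 15·(7−19)=-180≡2 → C
T(19): 15·(19−19)=0 → A
B(1): 15·(1−19)=-270≡16 → Q

LDCAQ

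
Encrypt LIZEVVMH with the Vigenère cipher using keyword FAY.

Repeat the key across the message: FAYFAYFA
L(11)+F(5): 16 → Q
I(8)+A(0): 8 → I
Z(25)+Y(24): 49≡23 → X
E(4)+F(5): 9 → J
V(21)+A(0): 21 → V
V(21)+Y(24): 45≡19 → T
M(12)+F(5): 17 → R
H(7)+A(0): 7 → H

QIXJVTRH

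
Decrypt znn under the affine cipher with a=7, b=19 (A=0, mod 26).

moo

The inverse of 7 mod 26 is 15, since 7·15=105≡1. Apply D(y)=15·(y−19) mod 26:
z(25): 15·(25−19)=90≡12 → m
n(13): 15·(13−19)=-90≡14 → o
n(13): 15·(13−19)=-90≡14 → o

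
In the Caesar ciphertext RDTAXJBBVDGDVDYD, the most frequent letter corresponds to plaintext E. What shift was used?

25

The most frequent ciphertext letter is D (appears 5 times).
D is position 3; E is position 4.
Shift = -1≡25.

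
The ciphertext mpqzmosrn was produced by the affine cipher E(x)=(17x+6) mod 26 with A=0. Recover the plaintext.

The inverse of 17 mod 26 is 23, since 17·23=391≡1. Apply D(y)=23·(y−6) mod 26:
m(12): 23·(12−6)=138≡8 → i
p(15): 23·(15−6)=207≡25 → z
q(16): 23·(16−6)=230≡22 → w
z(25): 23·(25−6)=437≡21 → v
m(12): 23·(12−6)=138≡8 → i
o(14): 23·(14−6)=184≡2 → c
s(18): 23·(18−6)=276≡16 → q
r(17): 23·(17−6)=253≡19 → t
n(13): 23·(13−6)=161≡5 → f

izwvicqtf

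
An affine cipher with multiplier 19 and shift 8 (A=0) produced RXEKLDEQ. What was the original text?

The inverse of 19 mod 26 is 11, since 19·11=209≡1. Apply D(y)=11·(y−8) mod 26:
R(17): 11·(17−8)=99≡21 → V
X(23): 11·(23−8)=165≡9 → J
E(4): 11·(4−8)=-44≡8 → I
K(10): 11·(10−8)=22 → W
L(11): 11·(11−8)=33≡7 → H
D(3): 11·(3−8)=-55≡23 → X
E(4): 11·(4−8)=-44≡8 → I
Q(16): 11·(16−8)=88≡10 → K

VJIWHXIK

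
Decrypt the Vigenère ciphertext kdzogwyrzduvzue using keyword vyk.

pfptimdtpiwlewu

Repeat the key across the ciphertext: vykvykvykvykvyk
k(10)−v(21): -11≡15 → p
d(3)−y(24): -21≡5 → f
z(25)−k(10): 15 → p
o(14)−v(21): -7≡19 → t
g(6)−y(24): -18≡8 → i
w(22)−k(10): 12 → m
y(24)−v(21): 3 → d
r(17)−y(24): -7≡19 → t
z(25)−k(10): 15 → p
d(3)−v(21): -18≡8 → i
u(20)−y(24): -4≡22 → w
v(21)−k(10): 11 → l
z(25)−v(21): 4 → e
u(20)−y(24): -4≡22 → w
e(4)−k(10): -6≡20 → u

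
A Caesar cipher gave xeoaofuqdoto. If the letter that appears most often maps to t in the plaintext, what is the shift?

21

The most frequent ciphertext letter is o (appears 4 times).
o is position 14; t is position 19.
Shift = -5≡21.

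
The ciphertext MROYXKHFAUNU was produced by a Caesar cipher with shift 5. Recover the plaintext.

HMJTSFCAVPIP

M(12): 12−5=7 → H
R(17): 17−5=12 → M
O(14): 14−5=9 → J
Y(24): 24−5=19 → T
X(23): 23−5=18 → S
K(10): 10−5=5 → F
H(7): 7−5=2 → C
F(5): 5−5=0 → A
A(0): 0−5=-5≡21 → V
U(20): 20−5=15 → P
N(13): 13−5=8 → I
U(20): 20−5=15 → P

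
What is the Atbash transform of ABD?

ZYW

A(0) → Z(25)
B(1) → Y(24)
D(3) → W(22)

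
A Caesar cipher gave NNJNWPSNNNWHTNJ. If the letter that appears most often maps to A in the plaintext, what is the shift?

13

The most frequent ciphertext letter is N (appears 7 times).
N is position 13; A is position 0.
Shift = 13.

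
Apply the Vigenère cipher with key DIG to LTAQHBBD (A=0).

Repeat the key across the message: DIGDIGDI
L(11)+D(3): 14 → O
T(19)+I(8): 27≡1 → B
A(0)+G(6): 6 → G
Q(16)+D(3): 19 → T
H(7)+I(8): 15 → P
B(1)+G(6): 7 → H
B(1)+D(3): 4 → E
D(3)+I(8): 11 → L

OBGTPHEL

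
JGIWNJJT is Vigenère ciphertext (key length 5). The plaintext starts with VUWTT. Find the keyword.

OMMDU

Subtract each crib letter from the matching ciphertext letter (mod 26):
J(9)−V(21)=-12≡14 → O
G(6)−U(20)=-14≡12 → M
I(8)−W(22)=-14≡12 → M
W(22)−T(19)=3 → D
N(13)−T(19)=-6≡20 → U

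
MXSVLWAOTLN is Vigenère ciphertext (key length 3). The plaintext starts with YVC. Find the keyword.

Subtract each crib letter from the matching ciphertext letter (mod 26):
M(12)−Y(24)=-12≡14 → O
X(23)−V(21)=2 → C
S(18)−C(2)=16 → Q

OCQ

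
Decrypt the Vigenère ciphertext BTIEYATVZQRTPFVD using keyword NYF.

OVDRAVGXUDTOCHQQ

Repeat the key across the ciphertext: NYFNYFNYFNYFNYFN
B(1)−N(13): -12≡14 → O
T(19)−Y(24): -5≡21 → V
I(8)−F(5): 3 → D
E(4)−N(13): -9≡17 → R
Y(24)−Y(24): 0 → A
A(0)−F(5): -5≡21 → V
T(19)−N(13): 6 → G
V(21)−Y(24): -3≡23 → X
Z(25)−F(5): 20 → U
Q(16)−N(13): 3 → D
R(17)−Y(24): -7≡19 → T
T(19)−F(5): 14 → O
P(15)−N(13): 2 → C
F(5)−Y(24): -19≡7 → H
V(21)−F(5): 16 → Q
D(3)−N(13): -10≡16 → Q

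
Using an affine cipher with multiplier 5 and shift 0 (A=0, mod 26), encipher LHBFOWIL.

L(11): 5·11+0=55≡3 → D
H(7): 5·7+0=35≡9 → J
B(1): 5·1+0=5 → F
F(5): 5·5+0=25 → Z
O(14): 5·14+0=70≡18 → S
W(22): 5·22+0=110≡6 → G
I(8): 5·8+0=40≡14 → O
L(11): 5·11+0=55≡3 → D

DJFZSGOD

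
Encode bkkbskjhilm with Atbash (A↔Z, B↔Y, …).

yppyhpqsron

b(1) → y(24)
k(10) → p(15)
k(10) → p(15)
b(1) → y(24)
s(18) → h(7)
k(10) → p(15)
j(9) → q(16)
h(7) → s(18)
i(8) → r(17)
l(11) → o(14)
m(12) → n(13)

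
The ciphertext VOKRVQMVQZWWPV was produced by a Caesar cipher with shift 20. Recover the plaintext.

BUQXBWSBWFCCVB

V(21): 21−20=1 → B
O(14): 14−20=-6≡20 → U
K(10): 10−20=-10≡16 → Q
R(17): 17−20=-3≡23 → X
V(21): 21−20=1 → B
Q(16): 16−20=-4≡22 → W
M(12): 12−20=-8≡18 → S
V(21): 21−20=1 → B
Q(16): 16−20=-4≡22 → W
Z(25): 25−20=5 → F
W(22): 22−20=2 → C
W(22): 22−20=2 → C
P(15): 15−20=-5≡21 → V
V(21): 21−20=1 → B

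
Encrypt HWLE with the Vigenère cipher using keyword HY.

OUSC

Repeat the key across the message: HYHY
H(7)+H(7): 14 → O
W(22)+Y(24): 46≡20 → U
L(11)+H(7): 18 → S
E(4)+Y(24): 28≡2 → C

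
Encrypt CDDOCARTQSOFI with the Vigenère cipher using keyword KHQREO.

Repeat the key across the message: KHQREOKHQREOK
C(2)+K(10): 12 → M
D(3)+H(7): 10 → K
D(3)+Q(16): 19 → T
O(14)+R(17): 31≡5 → F
C(2)+E(4): 6 → G
A(0)+O(14): 14 → O
R(17)+K(10): 27≡1 → B
T(19)+H(7): 26≡0 → A
Q(16)+Q(16): 32≡6 → G
S(18)+R(17): 35≡9 → J
O(14)+E(4): 18 → S
F(5)+O(14): 19 → T
I(8)+K(10): 18 → S

MKTFGOBAGJSTS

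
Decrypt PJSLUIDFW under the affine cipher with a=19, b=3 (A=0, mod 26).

COJKFDAWB

The inverse of 19 mod 26 is 11, since 19·11=209≡1. Apply D(y)=11·(y−3) mod 26:
P(15): 11·(15−3)=132≡2 → C
J(9): 11·(9−3)=66≡14 → O
S(18): 11·(18−3)=165≡9 → J
L(11): 11·(11−3)=88≡10 → K
U(20): 11·(20−3)=187≡5 → F
I(8): 11·(8−3)=55≡3 → D
D(3): 11·(3−3)=0 → A
F(5): 11·(5−3)=22 → W
W(22): 11·(22−3)=209≡1 → B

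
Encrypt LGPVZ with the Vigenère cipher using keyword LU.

WAAPK

Repeat the key across the message: LULUL
L(11)+L(11): 22 → W
G(6)+U(20): 26≡0 → A
P(15)+L(11): 26≡0 → A
V(21)+U(20): 41≡15 → P
Z(25)+L(11): 36≡10 → K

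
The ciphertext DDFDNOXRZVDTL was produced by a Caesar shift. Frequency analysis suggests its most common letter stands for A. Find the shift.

3

The most frequent ciphertext letter is D (appears 4 times).
D is position 3; A is position 0.
Shift = 3.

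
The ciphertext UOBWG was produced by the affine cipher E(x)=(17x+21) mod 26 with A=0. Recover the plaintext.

The inverse of 17 mod 26 is 23, since 17·23=391≡1. Apply D(y)=23·(y−21) mod 26:
U(20): 23·(20−21)=-23≡3 → D
O(14): 23·(14−21)=-161≡21 → V
B(1): 23·(1−21)=-460≡8 → I
W(22): 23·(22−21)=23 → X
G(6): 23·(6−21)=-345≡19 → T

DVIXT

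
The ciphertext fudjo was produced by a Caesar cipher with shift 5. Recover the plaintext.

f(5): 5−5=0 → a
u(20): 20−5=15 → p
d(3): 3−5=-2≡24 → y
j(9): 9−5=4 → e
o(14): 14−5=9 → j

apyej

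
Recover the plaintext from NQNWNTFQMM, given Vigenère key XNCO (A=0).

Repeat the key across the ciphertext: XNCOXNCOXN
N(13)−X(23): -10≡16 → Q
Q(16)−N(13): 3 → D
N(13)−C(2): 11 → L
W(22)−O(14): 8 → I
N(13)−X(23): -10≡16 → Q
T(19)−N(13): 6 → G
F(5)−C(2): 3 → D
Q(16)−O(14): 2 → C
M(12)−X(23): -11≡15 → P
M(12)−N(13): -1≡25 → Z

QDLIQGDCPZ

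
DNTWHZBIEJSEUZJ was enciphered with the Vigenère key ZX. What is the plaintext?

EQUZICCLFMTHVCK

Repeat the key across the ciphertext: ZXZXZXZXZXZXZXZ
D(3)−Z(25): -22≡4 → E
N(13)−X(23): -10≡16 → Q
T(19)−Z(25): -6≡20 → U
W(22)−X(23): -1≡25 → Z
H(7)−Z(25): -18≡8 → I
Z(25)−X(23): 2 → C
B(1)−Z(25): -24≡2 → C
I(8)−X(23): -15≡11 → L
E(4)−Z(25): -21≡5 → F
J(9)−X(23): -14≡12 → M
S(18)−Z(25): -7≡19 → T
E(4)−X(23): -19≡7 → H
U(20)−Z(25): -5≡21 → V
Z(25)−X(23): 2 → C
J(9)−Z(25): -16≡10 → K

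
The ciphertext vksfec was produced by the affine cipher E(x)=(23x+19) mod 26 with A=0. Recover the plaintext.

idjwfx

The inverse of 23 mod 26 is 17, since 23·17=391≡1. Apply D(y)=17·(y−19) mod 26:
v(21): 17·(21−19)=34≡8 → i
k(10): 17·(10−19)=-153≡3 → d
s(18): 17·(18−19)=-17≡9 → j
f(5): 17·(5−19)=-238≡22 → w
e(4): 17·(4−19)=-255≡5 → f
c(2): 17·(2−19)=-289≡23 → x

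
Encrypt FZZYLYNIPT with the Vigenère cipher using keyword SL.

XKRJDJFTHE

Repeat the key across the message: SLSLSLSLSL
F(5)+S(18): 23 → X
Z(25)+L(11): 36≡10 → K
Z(25)+S(18): 43≡17 → R
Y(24)+L(11): 35≡9 → J
L(11)+S(18): 29≡3 → D
Y(24)+L(11): 35≡9 → J
N(13)+S(18): 31≡5 → F
I(8)+L(11): 19 → T
P(15)+S(18): 33≡7 → H
T(19)+L(11): 30≡4 → E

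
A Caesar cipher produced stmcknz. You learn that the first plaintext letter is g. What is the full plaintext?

From the crib: s(18)−g(6)=12, so the shift is 12.
Subtract 12 from each ciphertext letter:
s(18): 18−12=6 → g
t(19): 19−12=7 → h
m(12): 12−12=0 → a
c(2): 2−12=-10≡16 → q
k(10): 10−12=-2≡24 → y
n(13): 13−12=1 → b
z(25): 25−12=13 → n

ghaqybn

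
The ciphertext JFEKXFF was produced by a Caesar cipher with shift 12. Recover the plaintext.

J(9): 9−12=-3≡23 → X
F(5): 5−12=-7≡19 → T
E(4): 4−12=-8≡18 → S
K(10): 10−12=-2≡24 → Y
X(23): 23−12=11 → L
F(5): 5−12=-7≡19 → T
F(5): 5−12=-7≡19 → T

XTSYLTT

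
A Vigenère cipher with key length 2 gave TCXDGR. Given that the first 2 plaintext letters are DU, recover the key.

Subtract each crib letter from the matching ciphertext letter (mod 26):
T(19)−D(3)=16 → Q
C(2)−U(20)=-18≡8 → I

QI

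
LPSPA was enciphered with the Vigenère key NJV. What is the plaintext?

YGXCR

Repeat the key across the ciphertext: NJVNJ
L(11)−N(13): -2≡24 → Y
P(15)−J(9): 6 → G
S(18)−V(21): -3≡23 → X
P(15)−N(13): 2 → C
A(0)−J(9): -9≡17 → R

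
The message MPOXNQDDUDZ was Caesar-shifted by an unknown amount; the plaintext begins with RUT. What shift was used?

21

From the crib: M(12)−R(17)=-5≡21, so the shift is 21.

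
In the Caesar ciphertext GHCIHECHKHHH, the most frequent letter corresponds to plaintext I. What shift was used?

The most frequent ciphertext letter is H (appears 6 times).
H is position 7; I is position 8.
Shift = -1≡25.

25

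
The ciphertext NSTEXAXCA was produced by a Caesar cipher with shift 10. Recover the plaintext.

N(13): 13−10=3 → D
S(18): 18−10=8 → I
T(19): 19−10=9 → J
E(4): 4−10=-6≡20 → U
X(23): 23−10=13 → N
A(0): 0−10=-10≡16 → Q
X(23): 23−10=13 → N
C(2): 2−10=-8≡18 → S
A(0): 0−10=-10≡16 → Q

DIJUNQNSQ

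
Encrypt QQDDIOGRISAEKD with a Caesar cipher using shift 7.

Q(16): 16+7=23 → X
Q(16): 16+7=23 → X
D(3): 3+7=10 → K
D(3): 3+7=10 → K
I(8): 8+7=15 → P
O(14): 14+7=21 → V
G(6): 6+7=13 → N
R(17): 17+7=24 → Y
I(8): 8+7=15 → P
S(18): 18+7=25 → Z
A(0): 0+7=7 → H
E(4): 4+7=11 → L
K(10): 10+7=17 → R
D(3): 3+7=10 → K

XXKKPVNYPZHLRK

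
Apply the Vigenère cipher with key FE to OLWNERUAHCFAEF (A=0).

TPBRJVZEMGKEJJ

Repeat the key across the message: FEFEFEFEFEFEFE
O(14)+F(5): 19 → T
L(11)+E(4): 15 → P
W(22)+F(5): 27≡1 → B
N(13)+E(4): 17 → R
E(4)+F(5): 9 → J
R(17)+E(4): 21 → V
U(20)+F(5): 25 → Z
A(0)+E(4): 4 → E
H(7)+F(5): 12 → M
C(2)+E(4): 6 → G
F(5)+F(5): 10 → K
A(0)+E(4): 4 → E
E(4)+F(5): 9 → J
F(5)+E(4): 9 → J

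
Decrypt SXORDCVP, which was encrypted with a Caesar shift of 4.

OTKNZYRL

S(18): 18−4=14 → O
X(23): 23−4=19 → T
O(14): 14−4=10 → K
R(17): 17−4=13 → N
D(3): 3−4=-1≡25 → Z
C(2): 2−4=-2≡24 → Y
V(21): 21−4=17 → R
P(15): 15−4=11 → L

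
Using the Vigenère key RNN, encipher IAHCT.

ZNUTG

Repeat the key across the message: RNNRN
I(8)+R(17): 25 → Z
A(0)+N(13): 13 → N
H(7)+N(13): 20 → U
C(2)+R(17): 19 → T
T(19)+N(13): 32≡6 → G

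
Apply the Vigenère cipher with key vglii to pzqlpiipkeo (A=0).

Repeat the key across the message: vgliivgliiv
p(15)+v(21): 36≡10 → k
z(25)+g(6): 31≡5 → f
q(16)+l(11): 27≡1 → b
l(11)+i(8): 19 → t
p(15)+i(8): 23 → x
i(8)+v(21): 29≡3 → d
i(8)+g(6): 14 → o
p(15)+l(11): 26≡0 → a
k(10)+i(8): 18 → s
e(4)+i(8): 12 → m
o(14)+v(21): 35≡9 → j

kfbtxdoasmj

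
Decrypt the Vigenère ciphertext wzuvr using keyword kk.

mpklh

Repeat the key across the ciphertext: kkkkk
w(22)−k(10): 12 → m
z(25)−k(10): 15 → p
u(20)−k(10): 10 → k
v(21)−k(10): 11 → l
r(17)−k(10): 7 → h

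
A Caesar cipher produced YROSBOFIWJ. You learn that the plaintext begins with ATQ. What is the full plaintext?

ATQUDQHKYL

From the crib: Y(24)−A(0)=24, so the shift is 24.
Subtract 24 from each ciphertext letter:
Y(24): 24−24=0 → A
R(17): 17−24=-7≡19 → T
O(14): 14−24=-10≡16 → Q
S(18): 18−24=-6≡20 → U
B(1): 1−24=-23≡3 → D
O(14): 14−24=-10≡16 → Q
F(5): 5−24=-19≡7 → H
I(8): 8−24=-16≡10 → K
W(22): 22−24=-2≡24 → Y
J(9): 9−24=-15≡11 → L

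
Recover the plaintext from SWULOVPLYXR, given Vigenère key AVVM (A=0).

Repeat the key across the ciphertext: AVVMAVVMAVV
S(18)−A(0): 18 → S
W(22)−V(21): 1 → B
U(20)−V(21): -1≡25 → Z
L(11)−M(12): -1≡25 → Z
O(14)−A(0): 14 → O
V(21)−V(21): 0 → A
P(15)−V(21): -6≡20 → U
L(11)−M(12): -1≡25 → Z
Y(24)−A(0): 24 → Y
X(23)−V(21): 2 → C
R(17)−V(21): -4≡22 → W

SBZZOAUZYCW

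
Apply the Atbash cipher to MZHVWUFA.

M(12) → N(13)
Z(25) → A(0)
H(7) → S(18)
V(21) → E(4)
W(22) → D(3)
U(20) → F(5)
F(5) → U(20)
A(0) → Z(25)

NASEDFUZ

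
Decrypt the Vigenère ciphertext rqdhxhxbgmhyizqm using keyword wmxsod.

vegpjebpjutvmntu

Repeat the key across the ciphertext: wmxsodwmxsodwmxs
r(17)−w(22): -5≡21 → v
q(16)−m(12): 4 → e
d(3)−x(23): -20≡6 → g
h(7)−s(18): -11≡15 → p
x(23)−o(14): 9 → j
h(7)−d(3): 4 → e
x(23)−w(22): 1 → b
b(1)−m(12): -11≡15 → p
g(6)−x(23): -17≡9 → j
m(12)−s(18): -6≡20 → u
h(7)−o(14): -7≡19 → t
y(24)−d(3): 21 → v
i(8)−w(22): -14≡12 → m
z(25)−m(12): 13 → n
q(16)−x(23): -7≡19 → t
m(12)−s(18): -6≡20 → u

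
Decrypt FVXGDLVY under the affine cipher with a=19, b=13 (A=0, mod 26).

QKGBUEKR

The inverse of 19 mod 26 is 11, since 19·11=209≡1. Apply D(y)=11·(y−13) mod 26:
F(5): 11·(5−13)=-88≡16 → Q
V(21): 11·(21−13)=88≡10 → K
X(23): 11·(23−13)=110≡6 → G
G(6): 11·(6−13)=-77≡1 → B
D(3): 11·(3−13)=-110≡20 → U
L(11): 11·(11−13)=-22≡4 → E
V(21): 11·(21−13)=88≡10 → K
Y(24): 11·(24−13)=121≡17 → R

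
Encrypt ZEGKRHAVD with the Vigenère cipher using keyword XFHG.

Repeat the key across the message: XFHGXFHGX
Z(25)+X(23): 48≡22 → W
E(4)+F(5): 9 → J
G(6)+H(7): 13 → N
K(10)+G(6): 16 → Q
R(17)+X(23): 40≡14 → O
H(7)+F(5): 12 → M
A(0)+H(7): 7 → H
V(21)+G(6): 27≡1 → B
D(3)+X(23): 26≡0 → A

WJNQOMHBA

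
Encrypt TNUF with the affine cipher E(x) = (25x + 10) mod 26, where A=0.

RXQF

T(19): 25·19+10=485≡17 → R
N(13): 25·13+10=335≡23 → X
U(20): 25·20+10=510≡16 → Q
F(5): 25·5+10=135≡5 → F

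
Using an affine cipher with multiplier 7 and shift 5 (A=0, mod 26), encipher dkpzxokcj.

axgykzxtq

d(3): 7·3+5=26≡0 → a
k(10): 7·10+5=75≡23 → x
p(15): 7·15+5=110≡6 → g
z(25): 7·25+5=180≡24 → y
x(23): 7·23+5=166≡10 → k
o(14): 7·14+5=103≡25 → z
k(10): 7·10+5=75≡23 → x
c(2): 7·2+5=19 → t
j(9): 7·9+5=68≡16 → q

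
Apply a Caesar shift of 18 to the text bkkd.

tccv

b(1): 1+18=19 → t
k(10): 10+18=28≡2 → c
k(10): 10+18=28≡2 → c
d(3): 3+18=21 → v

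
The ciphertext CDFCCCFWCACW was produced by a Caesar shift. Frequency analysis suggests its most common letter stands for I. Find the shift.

20

The most frequent ciphertext letter is C (appears 6 times).
C is position 2; I is position 8.
Shift = -6≡20.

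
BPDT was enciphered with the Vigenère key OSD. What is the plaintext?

Repeat the key across the ciphertext: OSDO
B(1)−O(14): -13≡13 → N
P(15)−S(18): -3≡23 → X
D(3)−D(3): 0 → A
T(19)−O(14): 5 → F

NXAF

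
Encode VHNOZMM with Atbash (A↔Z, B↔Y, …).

V(21) → E(4)
H(7) → S(18)
N(13) → M(12)
O(14) → L(11)
Z(25) → A(0)
M(12) → N(13)
M(12) → N(13)

ESMLANN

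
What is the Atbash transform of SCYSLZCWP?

HXBHOAXDK

S(18) → H(7)
C(2) → X(23)
Y(24) → B(1)
S(18) → H(7)
L(11) → O(14)
Z(25) → A(0)
C(2) → X(23)
W(22) → D(3)
P(15) → K(10)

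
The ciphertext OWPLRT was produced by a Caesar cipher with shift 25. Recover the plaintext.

O(14): 14−25=-11≡15 → P
W(22): 22−25=-3≡23 → X
P(15): 15−25=-10≡16 → Q
L(11): 11−25=-14≡12 → M
R(17): 17−25=-8≡18 → S
T(19): 19−25=-6≡20 → U

PXQMSU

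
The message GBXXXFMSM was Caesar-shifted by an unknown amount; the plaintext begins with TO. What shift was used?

13

From the crib: G(6)−T(19)=-13≡13, so the shift is 13.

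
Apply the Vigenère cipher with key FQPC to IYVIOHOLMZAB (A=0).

Repeat the key across the message: FQPCFQPCFQPC
I(8)+F(5): 13 → N
Y(24)+Q(16): 40≡14 → O
V(21)+P(15): 36≡10 → K
I(8)+C(2): 10 → K
O(14)+F(5): 19 → T
H(7)+Q(16): 23 → X
O(14)+P(15): 29≡3 → D
L(11)+C(2): 13 → N
M(12)+F(5): 17 → R
Z(25)+Q(16): 41≡15 → P
A(0)+P(15): 15 → P
B(1)+C(2): 3 → D

NOKKTXDNRPPD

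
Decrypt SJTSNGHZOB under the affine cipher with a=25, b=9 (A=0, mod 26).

RAQRWDCKVI

The inverse of 25 mod 26 is 25, since 25·25=625≡1. Apply D(y)=25·(y−9) mod 26:
S(18): 25·(18−9)=225≡17 → R
J(9): 25·(9−9)=0 → A
T(19): 25·(19−9)=250≡16 → Q
S(18): 25·(18−9)=225≡17 → R
N(13): 25·(13−9)=100≡22 → W
G(6): 25·(6−9)=-75≡3 → D
H(7): 25·(7−9)=-50≡2 → C
Z(25): 25·(25−9)=400≡10 → K
O(14): 25·(14−9)=125≡21 → V
B(1): 25·(1−9)=-200≡8 → I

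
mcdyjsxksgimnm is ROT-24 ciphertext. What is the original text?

m(12): 12−24=-12≡14 → o
c(2): 2−24=-22≡4 → e
d(3): 3−24=-21≡5 → f
y(24): 24−24=0 → a
j(9): 9−24=-15≡11 → l
s(18): 18−24=-6≡20 → u
x(23): 23−24=-1≡25 → z
k(10): 10−24=-14≡12 → m
s(18): 18−24=-6≡20 → u
g(6): 6−24=-18≡8 → i
i(8): 8−24=-16≡10 → k
m(12): 12−24=-12≡14 → o
n(13): 13−24=-11≡15 → p
m(12): 12−24=-12≡14 → o

oefaluzmuikopo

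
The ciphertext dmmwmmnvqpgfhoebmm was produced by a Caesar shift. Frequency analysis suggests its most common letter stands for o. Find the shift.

24

The most frequent ciphertext letter is m (appears 6 times).
m is position 12; o is position 14.
Shift = -2≡24.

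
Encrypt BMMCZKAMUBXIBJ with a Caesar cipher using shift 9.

KVVLITJVDKGRKS

B(1): 1+9=10 → K
M(12): 12+9=21 → V
M(12): 12+9=21 → V
C(2): 2+9=11 → L
Z(25): 25+9=34≡8 → I
K(10): 10+9=19 → T
A(0): 0+9=9 → J
M(12): 12+9=21 → V
U(20): 20+9=29≡3 → D
B(1): 1+9=10 → K
X(23): 23+9=32≡6 → G
I(8): 8+9=17 → R
B(1): 1+9=10 → K
J(9): 9+9=18 → S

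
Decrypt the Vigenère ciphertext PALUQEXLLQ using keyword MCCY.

DYJWECVNZO

Repeat the key across the ciphertext: MCCYMCCYMC
P(15)−M(12): 3 → D
A(0)−C(2): -2≡24 → Y
L(11)−C(2): 9 → J
U(20)−Y(24): -4≡22 → W
Q(16)−M(12): 4 → E
E(4)−C(2): 2 → C
X(23)−C(2): 21 → V
L(11)−Y(24): -13≡13 → N
L(11)−M(12): -1≡25 → Z
Q(16)−C(2): 14 → O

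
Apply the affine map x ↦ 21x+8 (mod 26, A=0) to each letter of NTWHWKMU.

VRCZCKAM

N(13): 21·13+8=281≡21 → V
T(19): 21·19+8=407≡17 → R
W(22): 21·22+8=470≡2 → C
H(7): 21·7+8=155≡25 → Z
W(22): 21·22+8=470≡2 → C
K(10): 21·10+8=218≡10 → K
M(12): 21·12+8=260≡0 → A
U(20): 21·20+8=428≡12 → M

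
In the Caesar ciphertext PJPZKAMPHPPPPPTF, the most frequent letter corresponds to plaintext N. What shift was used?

2

The most frequent ciphertext letter is P (appears 8 times).
P is position 15; N is position 13.
Shift = 2.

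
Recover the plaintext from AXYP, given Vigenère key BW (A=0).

Repeat the key across the ciphertext: BWBW
A(0)−B(1): -1≡25 → Z
X(23)−W(22): 1 → B
Y(24)−B(1): 23 → X
P(15)−W(22): -7≡19 → T

ZBXT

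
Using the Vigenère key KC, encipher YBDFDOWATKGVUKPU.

IDNHNQGCDMQXEMZW

Repeat the key across the message: KCKCKCKCKCKCKCKC
Y(24)+K(10): 34≡8 → I
B(1)+C(2): 3 → D
D(3)+K(10): 13 → N
F(5)+C(2): 7 → H
D(3)+K(10): 13 → N
O(14)+C(2): 16 → Q
W(22)+K(10): 32≡6 → G
A(0)+C(2): 2 → C
T(19)+K(10): 29≡3 → D
K(10)+C(2): 12 → M
G(6)+K(10): 16 → Q
V(21)+C(2): 23 → X
U(20)+K(10): 30≡4 → E
K(10)+C(2): 12 → M
P(15)+K(10): 25 → Z
U(20)+C(2): 22 → W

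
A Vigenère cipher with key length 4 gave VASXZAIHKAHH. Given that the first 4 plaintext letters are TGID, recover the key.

Subtract each crib letter from the matching ciphertext letter (mod 26):
V(21)−T(19)=2 → C
A(0)−G(6)=-6≡20 → U
S(18)−I(8)=10 → K
X(23)−D(3)=20 → U

CUKU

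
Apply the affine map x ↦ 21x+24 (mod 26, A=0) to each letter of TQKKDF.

T(19): 21·19+24=423≡7 → H
Q(16): 21·16+24=360≡22 → W
K(10): 21·10+24=234≡0 → A
K(10): 21·10+24=234≡0 → A
D(3): 21·3+24=87≡9 → J
F(5): 21·5+24=129≡25 → Z

HWAAJZ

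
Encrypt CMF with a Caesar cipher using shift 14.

QAT

C(2): 2+14=16 → Q
M(12): 12+14=26≡0 → A
F(5): 5+14=19 → T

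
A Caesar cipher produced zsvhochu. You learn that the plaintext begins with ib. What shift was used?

From the crib: z(25)−i(8)=17, so the shift is 17.

17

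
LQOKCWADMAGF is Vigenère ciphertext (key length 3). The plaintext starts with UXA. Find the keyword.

RTO

Subtract each crib letter from the matching ciphertext letter (mod 26):
L(11)−U(20)=-9≡17 → R
Q(16)−X(23)=-7≡19 → T
O(14)−A(0)=14 → O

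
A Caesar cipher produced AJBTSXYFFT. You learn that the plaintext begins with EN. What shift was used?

22

From the crib: A(0)−E(4)=-4≡22, so the shift is 22.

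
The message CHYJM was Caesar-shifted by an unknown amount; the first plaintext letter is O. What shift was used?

From the crib: C(2)−O(14)=-12≡14, so the shift is 14.

14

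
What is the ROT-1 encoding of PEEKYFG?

P(15): 15+1=16 → Q
E(4): 4+1=5 → F
E(4): 4+1=5 → F
K(10): 10+1=11 → L
Y(24): 24+1=25 → Z
F(5): 5+1=6 → G
G(6): 6+1=7 → H

QFFLZGH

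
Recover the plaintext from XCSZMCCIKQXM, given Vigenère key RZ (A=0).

Repeat the key across the ciphertext: RZRZRZRZRZRZ
X(23)−R(17): 6 → G
C(2)−Z(25): -23≡3 → D
S(18)−R(17): 1 → B
Z(25)−Z(25): 0 → A
M(12)−R(17): -5≡21 → V
C(2)−Z(25): -23≡3 → D
C(2)−R(17): -15≡11 → L
I(8)−Z(25): -17≡9 → J
K(10)−R(17): -7≡19 → T
Q(16)−Z(25): -9≡17 → R
X(23)−R(17): 6 → G
M(12)−Z(25): -13≡13 → N

GDBAVDLJTRGN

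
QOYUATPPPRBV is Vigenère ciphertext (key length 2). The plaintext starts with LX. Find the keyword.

FR

Subtract each crib letter from the matching ciphertext letter (mod 26):
Q(16)−L(11)=5 → F
O(14)−X(23)=-9≡17 → R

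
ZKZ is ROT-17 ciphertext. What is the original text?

ITI

Z(25): 25−17=8 → I
K(10): 10−17=-7≡19 → T
Z(25): 25−17=8 → I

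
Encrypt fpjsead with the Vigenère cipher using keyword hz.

moqrlzk

Repeat the key across the message: hzhzhzh
f(5)+h(7): 12 → m
p(15)+z(25): 40≡14 → o
j(9)+h(7): 16 → q
s(18)+z(25): 43≡17 → r
e(4)+h(7): 11 → l
a(0)+z(25): 25 → z
d(3)+h(7): 10 → k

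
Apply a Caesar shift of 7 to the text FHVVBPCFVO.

MOCCIWJMCV

F(5): 5+7=12 → M
H(7): 7+7=14 → O
V(21): 21+7=28≡2 → C
V(21): 21+7=28≡2 → C
B(1): 1+7=8 → I
P(15): 15+7=22 → W
C(2): 2+7=9 → J
F(5): 5+7=12 → M
V(21): 21+7=28≡2 → C
O(14): 14+7=21 → V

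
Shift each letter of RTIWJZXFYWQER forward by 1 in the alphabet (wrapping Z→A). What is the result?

R(17): 17+1=18 → S
T(19): 19+1=20 → U
I(8): 8+1=9 → J
W(22): 22+1=23 → X
J(9): 9+1=10 → K
Z(25): 25+1=26≡0 → A
X(23): 23+1=24 → Y
F(5): 5+1=6 → G
Y(24): 24+1=25 → Z
W(22): 22+1=23 → X
Q(16): 16+1=17 → R
E(4): 4+1=5 → F
R(17): 17+1=18 → S

SUJXKAYGZXRFS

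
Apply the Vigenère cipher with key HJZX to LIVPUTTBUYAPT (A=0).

SRUMBCSYBHZMA

Repeat the key across the message: HJZXHJZXHJZXH
L(11)+H(7): 18 → S
I(8)+J(9): 17 → R
V(21)+Z(25): 46≡20 → U
P(15)+X(23): 38≡12 → M
U(20)+H(7): 27≡1 → B
T(19)+J(9): 28≡2 → C
T(19)+Z(25): 44≡18 → S
B(1)+X(23): 24 → Y
U(20)+H(7): 27≡1 → B
Y(24)+J(9): 33≡7 → H
A(0)+Z(25): 25 → Z
P(15)+X(23): 38≡12 → M
T(19)+H(7): 26≡0 → A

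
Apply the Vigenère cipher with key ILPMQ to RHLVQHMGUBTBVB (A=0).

Repeat the key across the message: ILPMQILPMQILPM
R(17)+I(8): 25 → Z
H(7)+L(11): 18 → S
L(11)+P(15): 26≡0 → A
V(21)+M(12): 33≡7 → H
Q(16)+Q(16): 32≡6 → G
H(7)+I(8): 15 → P
M(12)+L(11): 23 → X
G(6)+P(15): 21 → V
U(20)+M(12): 32≡6 → G
B(1)+Q(16): 17 → R
T(19)+I(8): 27≡1 → B
B(1)+L(11): 12 → M
V(21)+P(15): 36≡10 → K
B(1)+M(12): 13 → N

ZSAHGPXVGRBMKN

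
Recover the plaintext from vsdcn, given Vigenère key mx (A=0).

Repeat the key across the ciphertext: mxmxm
v(21)−m(12): 9 → j
s(18)−x(23): -5≡21 → v
d(3)−m(12): -9≡17 → r
c(2)−x(23): -21≡5 → f
n(13)−m(12): 1 → b

jvrfb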